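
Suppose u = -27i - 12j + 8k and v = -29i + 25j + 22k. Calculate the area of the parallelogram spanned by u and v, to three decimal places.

1180.199

i: (-12)·22 - 8·25 = -264 - 200 = -464
j: 8·(-29) - (-27)·22 = -232 - (-594) = 362
k: (-27)·25 - (-12)·(-29) = -675 - 348 = -1023
u × v = (-464, 362, -1023)
|u × v| = √((-464)² + 362² + (-1023)²) = √1392869 ≈ 1180.1987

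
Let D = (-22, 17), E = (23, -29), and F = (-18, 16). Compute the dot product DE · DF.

226

DE = E − D = (45, -46)
DF = F − D = (4, -1)
DE · DF = 45·4 + (-46)·(-1) = 180 + 46 = 226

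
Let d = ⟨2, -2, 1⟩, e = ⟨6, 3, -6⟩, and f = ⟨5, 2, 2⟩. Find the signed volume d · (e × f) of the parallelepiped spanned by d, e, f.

117

e × f:
i: 3·2 - (-6)·2 = 6 - (-12) = 18
j: (-6)·5 - 6·2 = -30 - 12 = -42
k: 6·2 - 3·5 = 12 - 15 = -3
e × f = (18, -42, -3)
d · (e × f) = 2·18 + (-2)·(-42) + 1·(-3) = 36 + 84 - 3 = 117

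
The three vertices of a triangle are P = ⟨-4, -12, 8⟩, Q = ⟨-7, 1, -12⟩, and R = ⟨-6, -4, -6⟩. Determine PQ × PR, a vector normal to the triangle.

PQ = (-3, 13, -20)
PR = (-2, 8, -14)
i: 13·(-14) - (-20)·8 = -182 - (-160) = -22
j: (-20)·(-2) - (-3)·(-14) = 40 - 42 = -2
k: (-3)·8 - 13·(-2) = -24 - (-26) = 2
PQ × PR = (-22, -2, 2)

(-22, -2, 2)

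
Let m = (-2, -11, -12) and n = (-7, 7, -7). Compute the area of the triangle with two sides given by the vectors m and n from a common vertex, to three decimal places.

98.871

i: (-11)·(-7) - (-12)·7 = 77 - (-84) = 161
j: (-12)·(-7) - (-2)·(-7) = 84 - 14 = 70
k: (-2)·7 - (-11)·(-7) = -14 - 77 = -91
m × n = (161, 70, -91)
|m × n| = √(161² + 70² + (-91)²) = √39102 ≈ 197.7423
area = ½ · 197.7423 ≈ 98.871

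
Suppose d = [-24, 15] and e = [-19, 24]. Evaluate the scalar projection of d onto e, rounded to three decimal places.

26.658

d · e = (-24)·(-19) + 15·24 = 456 + 360 = 816
|e| = √(361 + 576) = √937 ≈ 30.6105
comp_e d = 816 / √937 ≈ 26.658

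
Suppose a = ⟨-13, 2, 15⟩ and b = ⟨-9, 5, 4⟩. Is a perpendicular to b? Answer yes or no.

no

a · b = (-13)·(-9) + 2·5 + 15·4 = 117 + 10 + 60 = 187
Nonzero, so the vectors are not orthogonal.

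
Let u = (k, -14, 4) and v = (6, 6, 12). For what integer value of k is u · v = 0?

u · v = k·6 + (-14)·6 + 4·12 = -36 + 6k
Set equal to 0: 6k = 36, so k = 6.

6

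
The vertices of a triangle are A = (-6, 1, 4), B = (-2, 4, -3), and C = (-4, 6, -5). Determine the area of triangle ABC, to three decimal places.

13.638

AB = (4, 3, -7),  AC = (2, 5, -9)
i: 3·(-9) - (-7)·5 = -27 - (-35) = 8
j: (-7)·2 - 4·(-9) = -14 - (-36) = 22
k: 4·5 - 3·2 = 20 - 6 = 14
AB × AC = (8, 22, 14)
|AB × AC| = √744 ≈ 27.2764
area = ½ · 27.2764 ≈ 13.638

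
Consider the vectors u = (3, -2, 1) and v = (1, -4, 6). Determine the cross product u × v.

i: (-2)·6 - 1·(-4) = -12 - (-4) = -8
j: 1·1 - 3·6 = 1 - 18 = -17
k: 3·(-4) - (-2)·1 = -12 - (-2) = -10
u × v = (-8, -17, -10)

(-8, -17, -10)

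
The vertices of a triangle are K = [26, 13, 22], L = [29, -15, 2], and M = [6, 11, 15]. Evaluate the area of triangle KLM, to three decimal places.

KL = (3, -28, -20),  KM = (-20, -2, -7)
i: (-28)·(-7) - (-20)·(-2) = 196 - 40 = 156
j: (-20)·(-20) - 3·(-7) = 400 - (-21) = 421
k: 3·(-2) - (-28)·(-20) = -6 - 560 = -566
KL × KM = (156, 421, -566)
|KL × KM| = √521933 ≈ 722.4493
area = ½ · 722.4493 ≈ 361.225

361.225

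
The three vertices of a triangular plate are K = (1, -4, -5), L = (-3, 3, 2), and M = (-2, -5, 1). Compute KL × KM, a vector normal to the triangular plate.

KL = (-4, 7, 7)
KM = (-3, -1, 6)
i: 7·6 - 7·(-1) = 42 - (-7) = 49
j: 7·(-3) - (-4)·6 = -21 - (-24) = 3
k: (-4)·(-1) - 7·(-3) = 4 - (-21) = 25
KL × KM = (49, 3, 25)

(49, 3, 25)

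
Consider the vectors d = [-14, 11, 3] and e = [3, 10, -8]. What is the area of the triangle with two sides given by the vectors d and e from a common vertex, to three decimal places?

i: 11·(-8) - 3·10 = -88 - 30 = -118
j: 3·3 - (-14)·(-8) = 9 - 112 = -103
k: (-14)·10 - 11·3 = -140 - 33 = -173
d × e = (-118, -103, -173)
|d × e| = √((-118)² + (-103)² + (-173)²) = √54462 ≈ 233.3709
area = ½ · 233.3709 ≈ 116.685

116.685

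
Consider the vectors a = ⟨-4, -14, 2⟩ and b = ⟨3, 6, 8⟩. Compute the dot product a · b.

a · b = (-4)·3 + (-14)·6 + 2·8 = -12 - 84 + 16 = -80

-80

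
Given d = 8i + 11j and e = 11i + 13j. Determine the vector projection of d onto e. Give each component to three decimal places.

d · e = 8·11 + 11·13 = 88 + 143 = 231
|e|² = 121 + 169 = 290
proj_e d = (231/290) · (11, 13) ≈ (8.762, 10.355)

(8.762, 10.355)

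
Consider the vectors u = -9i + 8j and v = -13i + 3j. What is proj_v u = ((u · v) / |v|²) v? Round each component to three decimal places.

(-10.298, 2.376)

u · v = (-9)·(-13) + 8·3 = 117 + 24 = 141
|v|² = 169 + 9 = 178
proj_v u = (141/178) · (-13, 3) ≈ (-10.298, 2.376)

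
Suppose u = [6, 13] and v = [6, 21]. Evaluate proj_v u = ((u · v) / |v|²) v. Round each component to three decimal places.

u · v = 6·6 + 13·21 = 36 + 273 = 309
|v|² = 36 + 441 = 477
proj_v u = (309/477) · (6, 21) ≈ (3.887, 13.604)

(3.887, 13.604)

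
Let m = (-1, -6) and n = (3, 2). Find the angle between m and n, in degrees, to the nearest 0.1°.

133.2

m · n = (-1)·3 + (-6)·2 = -3 - 12 = -15
|m|² = 1 + 36 = 37,  |m| = √37 ≈ 6.082763
|n|² = 9 + 4 = 13,  |n| = √13 ≈ 3.605551
cos θ = -15 / (6.082763 · 3.605551) ≈ -0.68394
θ = arccos(-0.68394) ≈ 133.2°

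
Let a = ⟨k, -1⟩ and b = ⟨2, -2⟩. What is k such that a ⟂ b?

a · b = k·2 + (-1)·(-2) = 2 + 2k
Set equal to 0: 2k = -2, so k = -1.

-1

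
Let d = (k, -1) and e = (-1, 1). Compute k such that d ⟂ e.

-1

d · e = k·(-1) + (-1)·1 = -1 - 1k
Set equal to 0: -1k = 1, so k = -1.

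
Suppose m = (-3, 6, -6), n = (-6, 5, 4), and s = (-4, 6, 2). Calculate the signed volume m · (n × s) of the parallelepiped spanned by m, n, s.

114

n × s:
i: 5·2 - 4·6 = 10 - 24 = -14
j: 4·(-4) - (-6)·2 = -16 - (-12) = -4
k: (-6)·6 - 5·(-4) = -36 - (-20) = -16
n × s = (-14, -4, -16)
m · (n × s) = (-3)·(-14) + 6·(-4) + (-6)·(-16) = 42 - 24 + 96 = 114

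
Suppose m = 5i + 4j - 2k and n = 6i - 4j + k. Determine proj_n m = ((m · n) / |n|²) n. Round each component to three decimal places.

m · n = 5·6 + 4·(-4) + (-2)·1 = 30 - 16 - 2 = 12
|n|² = 36 + 16 + 1 = 53
proj_n m = (12/53) · (6, -4, 1) ≈ (1.358, -0.906, 0.226)

(1.358, -0.906, 0.226)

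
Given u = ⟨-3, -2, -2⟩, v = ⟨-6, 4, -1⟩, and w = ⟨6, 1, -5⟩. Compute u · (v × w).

v × w:
i: 4·(-5) - (-1)·1 = -20 - (-1) = -19
j: (-1)·6 - (-6)·(-5) = -6 - 30 = -36
k: (-6)·1 - 4·6 = -6 - 24 = -30
v × w = (-19, -36, -30)
u · (v × w) = (-3)·(-19) + (-2)·(-36) + (-2)·(-30) = 57 + 72 + 60 = 189

189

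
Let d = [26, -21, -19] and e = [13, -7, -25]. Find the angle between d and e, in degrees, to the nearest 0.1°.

30.7

d · e = 26·13 + (-21)·(-7) + (-19)·(-25) = 338 + 147 + 475 = 960
|d|² = 676 + 441 + 361 = 1478,  |d| = √1478 ≈ 38.444766
|e|² = 169 + 49 + 625 = 843,  |e| = √843 ≈ 29.034462
cos θ = 960 / (38.444766 · 29.034462) ≈ 0.86004
θ = arccos(0.86004) ≈ 30.7°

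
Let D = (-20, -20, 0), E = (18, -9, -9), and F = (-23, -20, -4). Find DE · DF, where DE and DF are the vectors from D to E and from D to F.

DE = E − D = (38, 11, -9)
DF = F − D = (-3, 0, -4)
DE · DF = 38·(-3) + 11·0 + (-9)·(-4) = -114 + 0 + 36 = -78

-78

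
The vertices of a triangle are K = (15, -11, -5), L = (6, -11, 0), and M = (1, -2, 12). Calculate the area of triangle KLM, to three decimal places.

62.199

KL = (-9, 0, 5),  KM = (-14, 9, 17)
i: 0·17 - 5·9 = 0 - 45 = -45
j: 5·(-14) - (-9)·17 = -70 - (-153) = 83
k: (-9)·9 - 0·(-14) = -81 - 0 = -81
KL × KM = (-45, 83, -81)
|KL × KM| = √15475 ≈ 124.3986
area = ½ · 124.3986 ≈ 62.199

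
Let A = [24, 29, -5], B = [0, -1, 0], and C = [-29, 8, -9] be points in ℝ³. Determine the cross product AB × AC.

AB = (-24, -30, 5)
AC = (-53, -21, -4)
i: (-30)·(-4) - 5·(-21) = 120 - (-105) = 225
j: 5·(-53) - (-24)·(-4) = -265 - 96 = -361
k: (-24)·(-21) - (-30)·(-53) = 504 - 1590 = -1086
AB × AC = (225, -361, -1086)

(225, -361, -1086)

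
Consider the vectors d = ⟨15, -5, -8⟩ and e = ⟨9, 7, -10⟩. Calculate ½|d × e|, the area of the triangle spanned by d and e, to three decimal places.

i: (-5)·(-10) - (-8)·7 = 50 - (-56) = 106
j: (-8)·9 - 15·(-10) = -72 - (-150) = 78
k: 15·7 - (-5)·9 = 105 - (-45) = 150
d × e = (106, 78, 150)
|d × e| = √(106² + 78² + 150²) = √39820 ≈ 199.5495
area = ½ · 199.5495 ≈ 99.775

99.775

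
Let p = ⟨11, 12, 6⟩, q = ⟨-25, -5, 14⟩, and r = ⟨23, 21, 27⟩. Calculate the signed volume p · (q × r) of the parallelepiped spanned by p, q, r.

4785

q × r:
i: (-5)·27 - 14·21 = -135 - 294 = -429
j: 14·23 - (-25)·27 = 322 - (-675) = 997
k: (-25)·21 - (-5)·23 = -525 - (-115) = -410
q × r = (-429, 997, -410)
p · (q × r) = 11·(-429) + 12·997 + 6·(-410) = -4719 + 11964 - 2460 = 4785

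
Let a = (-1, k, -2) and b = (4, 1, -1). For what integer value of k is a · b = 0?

a · b = (-1)·4 + k·1 + (-2)·(-1) = -2 + 1k
Set equal to 0: 1k = 2, so k = 2.

2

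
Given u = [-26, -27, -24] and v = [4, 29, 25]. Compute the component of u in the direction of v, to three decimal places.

-38.627

u · v = (-26)·4 + (-27)·29 + (-24)·25 = -104 - 783 - 600 = -1487
|v| = √(16 + 841 + 625) = √1482 ≈ 38.4968
comp_v u = -1487 / √1482 ≈ -38.627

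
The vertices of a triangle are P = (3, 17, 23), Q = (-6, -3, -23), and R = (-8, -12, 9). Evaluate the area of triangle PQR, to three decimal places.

560.579

PQ = (-9, -20, -46),  PR = (-11, -29, -14)
i: (-20)·(-14) - (-46)·(-29) = 280 - 1334 = -1054
j: (-46)·(-11) - (-9)·(-14) = 506 - 126 = 380
k: (-9)·(-29) - (-20)·(-11) = 261 - 220 = 41
PQ × PR = (-1054, 380, 41)
|PQ × PR| = √1256997 ≈ 1121.1588
area = ½ · 1121.1588 ≈ 560.579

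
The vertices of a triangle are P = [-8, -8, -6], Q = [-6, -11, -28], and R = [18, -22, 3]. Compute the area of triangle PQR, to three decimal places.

PQ = (2, -3, -22),  PR = (26, -14, 9)
i: (-3)·9 - (-22)·(-14) = -27 - 308 = -335
j: (-22)·26 - 2·9 = -572 - 18 = -590
k: 2·(-14) - (-3)·26 = -28 - (-78) = 50
PQ × PR = (-335, -590, 50)
|PQ × PR| = √462825 ≈ 680.3124
area = ½ · 680.3124 ≈ 340.156

340.156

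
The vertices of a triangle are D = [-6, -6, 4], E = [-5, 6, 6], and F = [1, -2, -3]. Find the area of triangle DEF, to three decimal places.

61.857

DE = (1, 12, 2),  DF = (7, 4, -7)
i: 12·(-7) - 2·4 = -84 - 8 = -92
j: 2·7 - 1·(-7) = 14 - (-7) = 21
k: 1·4 - 12·7 = 4 - 84 = -80
DE × DF = (-92, 21, -80)
|DE × DF| = √15305 ≈ 123.7134
area = ½ · 123.7134 ≈ 61.857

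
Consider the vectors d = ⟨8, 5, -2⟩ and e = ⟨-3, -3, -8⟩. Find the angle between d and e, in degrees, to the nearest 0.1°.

105.3

d · e = 8·(-3) + 5·(-3) + (-2)·(-8) = -24 - 15 + 16 = -23
|d|² = 64 + 25 + 4 = 93,  |d| = √93 ≈ 9.643651
|e|² = 9 + 9 + 64 = 82,  |e| = √82 ≈ 9.055385
cos θ = -23 / (9.643651 · 9.055385) ≈ -0.26338
θ = arccos(-0.26338) ≈ 105.3°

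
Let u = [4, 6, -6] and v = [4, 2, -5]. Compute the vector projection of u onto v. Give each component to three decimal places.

u · v = 4·4 + 6·2 + (-6)·(-5) = 16 + 12 + 30 = 58
|v|² = 16 + 4 + 25 = 45
proj_v u = (58/45) · (4, 2, -5) ≈ (5.156, 2.578, -6.444)

(5.156, 2.578, -6.444)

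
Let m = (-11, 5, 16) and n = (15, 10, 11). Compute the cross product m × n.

(-105, 361, -185)

i: 5·11 - 16·10 = 55 - 160 = -105
j: 16·15 - (-11)·11 = 240 - (-121) = 361
k: (-11)·10 - 5·15 = -110 - 75 = -185
m × n = (-105, 361, -185)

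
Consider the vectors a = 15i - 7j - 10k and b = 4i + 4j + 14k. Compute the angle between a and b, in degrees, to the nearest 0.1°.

111.7

a · b = 15·4 + (-7)·4 + (-10)·14 = 60 - 28 - 140 = -108
|a|² = 225 + 49 + 100 = 374,  |a| = √374 ≈ 19.339080
|b|² = 16 + 16 + 196 = 228,  |b| = √228 ≈ 15.099669
cos θ = -108 / (19.339080 · 15.099669) ≈ -0.36985
θ = arccos(-0.36985) ≈ 111.7°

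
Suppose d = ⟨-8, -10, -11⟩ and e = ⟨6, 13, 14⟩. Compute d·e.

d · e = (-8)·6 + (-10)·13 + (-11)·14 = -48 - 130 - 154 = -332

-332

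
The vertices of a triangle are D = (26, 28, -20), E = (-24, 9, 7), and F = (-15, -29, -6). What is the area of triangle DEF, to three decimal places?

DE = (-50, -19, 27),  DF = (-41, -57, 14)
i: (-19)·14 - 27·(-57) = -266 - (-1539) = 1273
j: 27·(-41) - (-50)·14 = -1107 - (-700) = -407
k: (-50)·(-57) - (-19)·(-41) = 2850 - 779 = 2071
DE × DF = (1273, -407, 2071)
|DE × DF| = √6075219 ≈ 2464.7959
area = ½ · 2464.7959 ≈ 1232.398

1232.398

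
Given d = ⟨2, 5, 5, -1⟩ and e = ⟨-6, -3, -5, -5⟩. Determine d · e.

d · e = 2·(-6) + 5·(-3) + 5·(-5) + (-1)·(-5) = -12 - 15 - 25 + 5 = -47

-47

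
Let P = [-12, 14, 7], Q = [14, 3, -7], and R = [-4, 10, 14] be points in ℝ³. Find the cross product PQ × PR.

(-133, -294, -16)

PQ = (26, -11, -14)
PR = (8, -4, 7)
i: (-11)·7 - (-14)·(-4) = -77 - 56 = -133
j: (-14)·8 - 26·7 = -112 - 182 = -294
k: 26·(-4) - (-11)·8 = -104 - (-88) = -16
PQ × PR = (-133, -294, -16)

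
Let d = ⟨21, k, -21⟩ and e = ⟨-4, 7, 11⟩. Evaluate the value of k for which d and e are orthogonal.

d · e = 21·(-4) + k·7 + (-21)·11 = -315 + 7k
Set equal to 0: 7k = 315, so k = 45.

45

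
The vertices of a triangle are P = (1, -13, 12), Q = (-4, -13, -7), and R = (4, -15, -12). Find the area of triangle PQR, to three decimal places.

PQ = (-5, 0, -19),  PR = (3, -2, -24)
i: 0·(-24) - (-19)·(-2) = 0 - 38 = -38
j: (-19)·3 - (-5)·(-24) = -57 - 120 = -177
k: (-5)·(-2) - 0·3 = 10 - 0 = 10
PQ × PR = (-38, -177, 10)
|PQ × PR| = √32873 ≈ 181.3091
area = ½ · 181.3091 ≈ 90.655

90.655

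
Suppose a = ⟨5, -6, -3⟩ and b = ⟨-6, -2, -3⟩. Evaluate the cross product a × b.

i: (-6)·(-3) - (-3)·(-2) = 18 - 6 = 12
j: (-3)·(-6) - 5·(-3) = 18 - (-15) = 33
k: 5·(-2) - (-6)·(-6) = -10 - 36 = -46
a × b = (12, 33, -46)

(12, 33, -46)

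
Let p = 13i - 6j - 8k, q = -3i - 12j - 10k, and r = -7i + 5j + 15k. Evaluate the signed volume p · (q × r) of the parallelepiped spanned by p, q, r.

q × r:
i: (-12)·15 - (-10)·5 = -180 - (-50) = -130
j: (-10)·(-7) - (-3)·15 = 70 - (-45) = 115
k: (-3)·5 - (-12)·(-7) = -15 - 84 = -99
q × r = (-130, 115, -99)
p · (q × r) = 13·(-130) + (-6)·115 + (-8)·(-99) = -1690 - 690 + 792 = -1588

-1588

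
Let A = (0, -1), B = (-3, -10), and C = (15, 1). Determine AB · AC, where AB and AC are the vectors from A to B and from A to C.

AB = B − A = (-3, -9)
AC = C − A = (15, 2)
AB · AC = (-3)·15 + (-9)·2 = -45 - 18 = -63

-63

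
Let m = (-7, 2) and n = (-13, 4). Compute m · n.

m · n = (-7)·(-13) + 2·4 = 91 + 8 = 99

99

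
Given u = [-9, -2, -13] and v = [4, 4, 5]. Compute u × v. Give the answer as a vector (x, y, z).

i: (-2)·5 - (-13)·4 = -10 - (-52) = 42
j: (-13)·4 - (-9)·5 = -52 - (-45) = -7
k: (-9)·4 - (-2)·4 = -36 - (-8) = -28
u × v = (42, -7, -28)

(42, -7, -28)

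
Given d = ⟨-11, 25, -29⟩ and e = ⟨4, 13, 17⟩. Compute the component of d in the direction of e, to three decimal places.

-9.737

d · e = (-11)·4 + 25·13 + (-29)·17 = -44 + 325 - 493 = -212
|e| = √(16 + 169 + 289) = √474 ≈ 21.7715
comp_e d = -212 / √474 ≈ -9.737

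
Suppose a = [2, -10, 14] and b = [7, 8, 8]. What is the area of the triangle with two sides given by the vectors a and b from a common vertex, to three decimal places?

112.898

i: (-10)·8 - 14·8 = -80 - 112 = -192
j: 14·7 - 2·8 = 98 - 16 = 82
k: 2·8 - (-10)·7 = 16 - (-70) = 86
a × b = (-192, 82, 86)
|a × b| = √((-192)² + 82² + 86²) = √50984 ≈ 225.7964
area = ½ · 225.7964 ≈ 112.898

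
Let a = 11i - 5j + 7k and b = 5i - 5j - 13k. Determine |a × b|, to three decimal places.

i: (-5)·(-13) - 7·(-5) = 65 - (-35) = 100
j: 7·5 - 11·(-13) = 35 - (-143) = 178
k: 11·(-5) - (-5)·5 = -55 - (-25) = -30
a × b = (100, 178, -30)
|a × b| = √(100² + 178² + (-30)²) = √42584 ≈ 206.3589

206.359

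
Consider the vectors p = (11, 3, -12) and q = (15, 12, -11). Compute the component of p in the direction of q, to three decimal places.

15.043

p · q = 11·15 + 3·12 + (-12)·(-11) = 165 + 36 + 132 = 333
|q| = √(225 + 144 + 121) = √490 ≈ 22.1359
comp_q p = 333 / √490 ≈ 15.043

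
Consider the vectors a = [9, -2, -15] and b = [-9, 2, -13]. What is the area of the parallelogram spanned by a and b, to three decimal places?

258.147

i: (-2)·(-13) - (-15)·2 = 26 - (-30) = 56
j: (-15)·(-9) - 9·(-13) = 135 - (-117) = 252
k: 9·2 - (-2)·(-9) = 18 - 18 = 0
a × b = (56, 252, 0)
|a × b| = √(56² + 252² + 0²) = √66640 ≈ 258.1472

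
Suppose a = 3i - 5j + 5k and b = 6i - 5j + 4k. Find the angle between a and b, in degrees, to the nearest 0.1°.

20.8

a · b = 3·6 + (-5)·(-5) + 5·4 = 18 + 25 + 20 = 63
|a|² = 9 + 25 + 25 = 59,  |a| = √59 ≈ 7.681146
|b|² = 36 + 25 + 16 = 77,  |b| = √77 ≈ 8.774964
cos θ = 63 / (7.681146 · 8.774964) ≈ 0.93469
θ = arccos(0.93469) ≈ 20.8°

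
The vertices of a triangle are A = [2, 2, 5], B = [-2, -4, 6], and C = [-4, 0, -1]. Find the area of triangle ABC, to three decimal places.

AB = (-4, -6, 1),  AC = (-6, -2, -6)
i: (-6)·(-6) - 1·(-2) = 36 - (-2) = 38
j: 1·(-6) - (-4)·(-6) = -6 - 24 = -30
k: (-4)·(-2) - (-6)·(-6) = 8 - 36 = -28
AB × AC = (38, -30, -28)
|AB × AC| = √3128 ≈ 55.9285
area = ½ · 55.9285 ≈ 27.964

27.964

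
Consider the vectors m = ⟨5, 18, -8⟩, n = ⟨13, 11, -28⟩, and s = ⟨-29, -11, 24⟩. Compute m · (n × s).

n × s:
i: 11·24 - (-28)·(-11) = 264 - 308 = -44
j: (-28)·(-29) - 13·24 = 812 - 312 = 500
k: 13·(-11) - 11·(-29) = -143 - (-319) = 176
n × s = (-44, 500, 176)
m · (n × s) = 5·(-44) + 18·500 + (-8)·176 = -220 + 9000 - 1408 = 7372

7372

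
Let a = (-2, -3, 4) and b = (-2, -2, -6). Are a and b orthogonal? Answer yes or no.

a · b = (-2)·(-2) + (-3)·(-2) + 4·(-6) = 4 + 6 - 24 = -14
Nonzero, so the vectors are not orthogonal.

no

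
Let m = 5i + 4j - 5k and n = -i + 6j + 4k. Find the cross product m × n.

i: 4·4 - (-5)·6 = 16 - (-30) = 46
j: (-5)·(-1) - 5·4 = 5 - 20 = -15
k: 5·6 - 4·(-1) = 30 - (-4) = 34
m × n = (46, -15, 34)

(46, -15, 34)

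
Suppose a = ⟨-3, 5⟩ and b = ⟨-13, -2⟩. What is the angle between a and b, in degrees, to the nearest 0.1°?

67.8

a · b = (-3)·(-13) + 5·(-2) = 39 - 10 = 29
|a|² = 9 + 25 = 34,  |a| = √34 ≈ 5.830952
|b|² = 169 + 4 = 173,  |b| = √173 ≈ 13.152946
cos θ = 29 / (5.830952 · 13.152946) ≈ 0.37813
θ = arccos(0.37813) ≈ 67.8°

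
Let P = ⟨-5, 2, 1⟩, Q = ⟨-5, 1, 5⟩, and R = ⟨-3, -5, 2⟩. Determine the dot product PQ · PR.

11

PQ = Q − P = (0, -1, 4)
PR = R − P = (2, -7, 1)
PQ · PR = 0·2 + (-1)·(-7) + 4·1 = 0 + 7 + 4 = 11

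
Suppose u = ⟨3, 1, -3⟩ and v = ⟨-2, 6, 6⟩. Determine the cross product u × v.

i: 1·6 - (-3)·6 = 6 - (-18) = 24
j: (-3)·(-2) - 3·6 = 6 - 18 = -12
k: 3·6 - 1·(-2) = 18 - (-2) = 20
u × v = (24, -12, 20)

(24, -12, 20)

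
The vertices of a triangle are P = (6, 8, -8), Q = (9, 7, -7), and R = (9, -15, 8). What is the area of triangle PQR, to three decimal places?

40.094

PQ = (3, -1, 1),  PR = (3, -23, 16)
i: (-1)·16 - 1·(-23) = -16 - (-23) = 7
j: 1·3 - 3·16 = 3 - 48 = -45
k: 3·(-23) - (-1)·3 = -69 - (-3) = -66
PQ × PR = (7, -45, -66)
|PQ × PR| = √6430 ≈ 80.1873
area = ½ · 80.1873 ≈ 40.094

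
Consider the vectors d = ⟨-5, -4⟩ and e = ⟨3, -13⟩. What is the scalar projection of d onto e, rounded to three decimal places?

2.773

d · e = (-5)·3 + (-4)·(-13) = -15 + 52 = 37
|e| = √(9 + 169) = √178 ≈ 13.3417
comp_e d = 37 / √178 ≈ 2.773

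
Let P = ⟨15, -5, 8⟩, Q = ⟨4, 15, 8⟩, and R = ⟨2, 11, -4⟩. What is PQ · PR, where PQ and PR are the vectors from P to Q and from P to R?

PQ = Q − P = (-11, 20, 0)
PR = R − P = (-13, 16, -12)
PQ · PR = (-11)·(-13) + 20·16 + 0·(-12) = 143 + 320 + 0 = 463

463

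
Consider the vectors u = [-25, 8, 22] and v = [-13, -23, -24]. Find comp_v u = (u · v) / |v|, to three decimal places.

u · v = (-25)·(-13) + 8·(-23) + 22·(-24) = 325 - 184 - 528 = -387
|v| = √(169 + 529 + 576) = √1274 ≈ 35.6931
comp_v u = -387 / √1274 ≈ -10.842

-10.842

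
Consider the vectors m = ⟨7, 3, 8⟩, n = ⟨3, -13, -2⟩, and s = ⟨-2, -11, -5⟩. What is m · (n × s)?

-114

n × s:
i: (-13)·(-5) - (-2)·(-11) = 65 - 22 = 43
j: (-2)·(-2) - 3·(-5) = 4 - (-15) = 19
k: 3·(-11) - (-13)·(-2) = -33 - 26 = -59
n × s = (43, 19, -59)
m · (n × s) = 7·43 + 3·19 + 8·(-59) = 301 + 57 - 472 = -114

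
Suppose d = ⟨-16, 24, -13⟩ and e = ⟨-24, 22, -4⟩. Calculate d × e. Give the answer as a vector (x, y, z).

(190, 248, 224)

i: 24·(-4) - (-13)·22 = -96 - (-286) = 190
j: (-13)·(-24) - (-16)·(-4) = 312 - 64 = 248
k: (-16)·22 - 24·(-24) = -352 - (-576) = 224
d × e = (190, 248, 224)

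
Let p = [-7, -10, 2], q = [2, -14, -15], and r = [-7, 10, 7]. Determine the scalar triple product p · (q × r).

-1430

q × r:
i: (-14)·7 - (-15)·10 = -98 - (-150) = 52
j: (-15)·(-7) - 2·7 = 105 - 14 = 91
k: 2·10 - (-14)·(-7) = 20 - 98 = -78
q × r = (52, 91, -78)
p · (q × r) = (-7)·52 + (-10)·91 + 2·(-78) = -364 - 910 - 156 = -1430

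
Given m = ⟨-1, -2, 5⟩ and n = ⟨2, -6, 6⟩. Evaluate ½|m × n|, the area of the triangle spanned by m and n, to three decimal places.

13.038

i: (-2)·6 - 5·(-6) = -12 - (-30) = 18
j: 5·2 - (-1)·6 = 10 - (-6) = 16
k: (-1)·(-6) - (-2)·2 = 6 - (-4) = 10
m × n = (18, 16, 10)
|m × n| = √(18² + 16² + 10²) = √680 ≈ 26.0768
area = ½ · 26.0768 ≈ 13.038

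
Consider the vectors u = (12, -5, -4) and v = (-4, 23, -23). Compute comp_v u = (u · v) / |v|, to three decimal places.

u · v = 12·(-4) + (-5)·23 + (-4)·(-23) = -48 - 115 + 92 = -71
|v| = √(16 + 529 + 529) = √1074 ≈ 32.7719
comp_v u = -71 / √1074 ≈ -2.166

-2.166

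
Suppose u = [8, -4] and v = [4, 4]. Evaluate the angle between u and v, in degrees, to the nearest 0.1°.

u · v = 8·4 + (-4)·4 = 32 - 16 = 16
|u|² = 64 + 16 = 80,  |u| = √80 ≈ 8.944272
|v|² = 16 + 16 = 32,  |v| = √32 ≈ 5.656854
cos θ = 16 / (8.944272 · 5.656854) ≈ 0.31623
θ = arccos(0.31623) ≈ 71.6°

71.6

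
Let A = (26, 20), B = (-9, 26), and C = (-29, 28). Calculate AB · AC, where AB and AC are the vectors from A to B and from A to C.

1973

AB = B − A = (-35, 6)
AC = C − A = (-55, 8)
AB · AC = (-35)·(-55) + 6·8 = 1925 + 48 = 1973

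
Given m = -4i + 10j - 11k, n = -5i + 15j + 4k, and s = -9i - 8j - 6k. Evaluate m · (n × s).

-2353

n × s:
i: 15·(-6) - 4·(-8) = -90 - (-32) = -58
j: 4·(-9) - (-5)·(-6) = -36 - 30 = -66
k: (-5)·(-8) - 15·(-9) = 40 - (-135) = 175
n × s = (-58, -66, 175)
m · (n × s) = (-4)·(-58) + 10·(-66) + (-11)·175 = 232 - 660 - 1925 = -2353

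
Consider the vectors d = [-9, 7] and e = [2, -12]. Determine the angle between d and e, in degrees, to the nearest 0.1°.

137.3

d · e = (-9)·2 + 7·(-12) = -18 - 84 = -102
|d|² = 81 + 49 = 130,  |d| = √130 ≈ 11.401754
|e|² = 4 + 144 = 148,  |e| = √148 ≈ 12.165525
cos θ = -102 / (11.401754 · 12.165525) ≈ -0.73536
θ = arccos(-0.73536) ≈ 137.3°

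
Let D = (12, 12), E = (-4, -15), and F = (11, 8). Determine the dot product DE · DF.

DE = E − D = (-16, -27)
DF = F − D = (-1, -4)
DE · DF = (-16)·(-1) + (-27)·(-4) = 16 + 108 = 124

124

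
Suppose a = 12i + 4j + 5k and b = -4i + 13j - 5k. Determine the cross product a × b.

(-85, 40, 172)

i: 4·(-5) - 5·13 = -20 - 65 = -85
j: 5·(-4) - 12·(-5) = -20 - (-60) = 40
k: 12·13 - 4·(-4) = 156 - (-16) = 172
a × b = (-85, 40, 172)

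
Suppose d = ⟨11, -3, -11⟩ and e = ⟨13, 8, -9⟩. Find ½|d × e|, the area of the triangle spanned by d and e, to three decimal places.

88.445

i: (-3)·(-9) - (-11)·8 = 27 - (-88) = 115
j: (-11)·13 - 11·(-9) = -143 - (-99) = -44
k: 11·8 - (-3)·13 = 88 - (-39) = 127
d × e = (115, -44, 127)
|d × e| = √(115² + (-44)² + 127²) = √31290 ≈ 176.8898
area = ½ · 176.8898 ≈ 88.445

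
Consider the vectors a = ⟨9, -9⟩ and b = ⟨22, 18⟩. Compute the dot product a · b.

36

a · b = 9·22 + (-9)·18 = 198 - 162 = 36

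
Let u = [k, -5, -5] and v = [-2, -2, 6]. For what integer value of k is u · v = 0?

-10

u · v = k·(-2) + (-5)·(-2) + (-5)·6 = -20 - 2k
Set equal to 0: -2k = 20, so k = -10.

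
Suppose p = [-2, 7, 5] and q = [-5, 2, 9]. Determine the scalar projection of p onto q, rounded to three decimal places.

6.579

p · q = (-2)·(-5) + 7·2 + 5·9 = 10 + 14 + 45 = 69
|q| = √(25 + 4 + 81) = √110 ≈ 10.4881
comp_q p = 69 / √110 ≈ 6.579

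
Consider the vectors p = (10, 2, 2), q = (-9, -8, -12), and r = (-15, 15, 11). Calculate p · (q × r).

968

q × r:
i: (-8)·11 - (-12)·15 = -88 - (-180) = 92
j: (-12)·(-15) - (-9)·11 = 180 - (-99) = 279
k: (-9)·15 - (-8)·(-15) = -135 - 120 = -255
q × r = (92, 279, -255)
p · (q × r) = 10·92 + 2·279 + 2·(-255) = 920 + 558 - 510 = 968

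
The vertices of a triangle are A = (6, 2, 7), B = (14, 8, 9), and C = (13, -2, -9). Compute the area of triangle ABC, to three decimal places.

AB = (8, 6, 2),  AC = (7, -4, -16)
i: 6·(-16) - 2·(-4) = -96 - (-8) = -88
j: 2·7 - 8·(-16) = 14 - (-128) = 142
k: 8·(-4) - 6·7 = -32 - 42 = -74
AB × AC = (-88, 142, -74)
|AB × AC| = √33384 ≈ 182.7129
area = ½ · 182.7129 ≈ 91.356

91.356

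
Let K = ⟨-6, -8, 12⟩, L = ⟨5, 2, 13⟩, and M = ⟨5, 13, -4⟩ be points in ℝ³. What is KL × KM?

(-181, 187, 121)

KL = (11, 10, 1)
KM = (11, 21, -16)
i: 10·(-16) - 1·21 = -160 - 21 = -181
j: 1·11 - 11·(-16) = 11 - (-176) = 187
k: 11·21 - 10·11 = 231 - 110 = 121
KL × KM = (-181, 187, 121)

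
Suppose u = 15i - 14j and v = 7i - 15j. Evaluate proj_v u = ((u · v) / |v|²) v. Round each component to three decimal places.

(8.047, -17.245)

u · v = 15·7 + (-14)·(-15) = 105 + 210 = 315
|v|² = 49 + 225 = 274
proj_v u = (315/274) · (7, -15) ≈ (8.047, -17.245)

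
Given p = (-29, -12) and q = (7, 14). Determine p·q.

-371

p · q = (-29)·7 + (-12)·14 = -203 - 168 = -371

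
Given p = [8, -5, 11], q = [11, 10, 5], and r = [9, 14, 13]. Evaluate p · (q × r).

1674

q × r:
i: 10·13 - 5·14 = 130 - 70 = 60
j: 5·9 - 11·13 = 45 - 143 = -98
k: 11·14 - 10·9 = 154 - 90 = 64
q × r = (60, -98, 64)
p · (q × r) = 8·60 + (-5)·(-98) + 11·64 = 480 + 490 + 704 = 1674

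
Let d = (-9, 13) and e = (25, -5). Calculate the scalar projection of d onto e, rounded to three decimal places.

-11.375

d · e = (-9)·25 + 13·(-5) = -225 - 65 = -290
|e| = √(625 + 25) = √650 ≈ 25.4951
comp_e d = -290 / √650 ≈ -11.375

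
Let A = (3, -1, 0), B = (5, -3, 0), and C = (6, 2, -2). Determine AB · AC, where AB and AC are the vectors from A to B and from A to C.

0

AB = B − A = (2, -2, 0)
AC = C − A = (3, 3, -2)
AB · AC = 2·3 + (-2)·3 + 0·(-2) = 6 - 6 + 0 = 0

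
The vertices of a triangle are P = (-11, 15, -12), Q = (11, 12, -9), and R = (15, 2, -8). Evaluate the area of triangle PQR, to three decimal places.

PQ = (22, -3, 3),  PR = (26, -13, 4)
i: (-3)·4 - 3·(-13) = -12 - (-39) = 27
j: 3·26 - 22·4 = 78 - 88 = -10
k: 22·(-13) - (-3)·26 = -286 - (-78) = -208
PQ × PR = (27, -10, -208)
|PQ × PR| = √44093 ≈ 209.9833
area = ½ · 209.9833 ≈ 104.992

104.992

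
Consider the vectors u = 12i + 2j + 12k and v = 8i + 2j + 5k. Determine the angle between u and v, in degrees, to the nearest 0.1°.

13.8

u · v = 12·8 + 2·2 + 12·5 = 96 + 4 + 60 = 160
|u|² = 144 + 4 + 144 = 292,  |u| = √292 ≈ 17.088007
|v|² = 64 + 4 + 25 = 93,  |v| = √93 ≈ 9.643651
cos θ = 160 / (17.088007 · 9.643651) ≈ 0.97093
θ = arccos(0.97093) ≈ 13.8°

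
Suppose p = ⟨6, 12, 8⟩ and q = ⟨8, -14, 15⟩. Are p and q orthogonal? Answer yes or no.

yes

p · q = 6·8 + 12·(-14) + 8·15 = 48 - 168 + 120 = 0
Zero, so the vectors are orthogonal.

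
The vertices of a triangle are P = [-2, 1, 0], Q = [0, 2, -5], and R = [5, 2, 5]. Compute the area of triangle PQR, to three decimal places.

23.184

PQ = (2, 1, -5),  PR = (7, 1, 5)
i: 1·5 - (-5)·1 = 5 - (-5) = 10
j: (-5)·7 - 2·5 = -35 - 10 = -45
k: 2·1 - 1·7 = 2 - 7 = -5
PQ × PR = (10, -45, -5)
|PQ × PR| = √2150 ≈ 46.3681
area = ½ · 46.3681 ≈ 23.184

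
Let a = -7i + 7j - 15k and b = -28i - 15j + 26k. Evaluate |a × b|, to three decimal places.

674.429

i: 7·26 - (-15)·(-15) = 182 - 225 = -43
j: (-15)·(-28) - (-7)·26 = 420 - (-182) = 602
k: (-7)·(-15) - 7·(-28) = 105 - (-196) = 301
a × b = (-43, 602, 301)
|a × b| = √((-43)² + 602² + 301²) = √454854 ≈ 674.4286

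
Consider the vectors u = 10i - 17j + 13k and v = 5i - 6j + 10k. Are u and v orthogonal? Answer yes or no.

u · v = 10·5 + (-17)·(-6) + 13·10 = 50 + 102 + 130 = 282
Nonzero, so the vectors are not orthogonal.

no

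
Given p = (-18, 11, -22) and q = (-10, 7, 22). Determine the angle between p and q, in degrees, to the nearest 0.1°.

p · q = (-18)·(-10) + 11·7 + (-22)·22 = 180 + 77 - 484 = -227
|p|² = 324 + 121 + 484 = 929,  |p| = √929 ≈ 30.479501
|q|² = 100 + 49 + 484 = 633,  |q| = √633 ≈ 25.159491
cos θ = -227 / (30.479501 · 25.159491) ≈ -0.29602
θ = arccos(-0.29602) ≈ 107.2°

107.2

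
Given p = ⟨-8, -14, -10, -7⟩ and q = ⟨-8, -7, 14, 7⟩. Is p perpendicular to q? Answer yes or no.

no

p · q = (-8)·(-8) + (-14)·(-7) + (-10)·14 + (-7)·7 = 64 + 98 - 140 - 49 = -27
Nonzero, so the vectors are not orthogonal.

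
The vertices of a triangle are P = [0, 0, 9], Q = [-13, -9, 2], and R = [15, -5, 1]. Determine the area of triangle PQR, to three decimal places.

145.817

PQ = (-13, -9, -7),  PR = (15, -5, -8)
i: (-9)·(-8) - (-7)·(-5) = 72 - 35 = 37
j: (-7)·15 - (-13)·(-8) = -105 - 104 = -209
k: (-13)·(-5) - (-9)·15 = 65 - (-135) = 200
PQ × PR = (37, -209, 200)
|PQ × PR| = √85050 ≈ 291.6333
area = ½ · 291.6333 ≈ 145.817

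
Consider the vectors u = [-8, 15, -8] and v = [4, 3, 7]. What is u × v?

(129, 24, -84)

i: 15·7 - (-8)·3 = 105 - (-24) = 129
j: (-8)·4 - (-8)·7 = -32 - (-56) = 24
k: (-8)·3 - 15·4 = -24 - 60 = -84
u × v = (129, 24, -84)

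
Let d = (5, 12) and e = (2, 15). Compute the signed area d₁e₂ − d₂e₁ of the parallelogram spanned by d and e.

51

5·15 - 12·2 = 75 - 24 = 51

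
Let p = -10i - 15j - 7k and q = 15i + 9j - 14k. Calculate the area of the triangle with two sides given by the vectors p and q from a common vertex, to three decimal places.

195.435

i: (-15)·(-14) - (-7)·9 = 210 - (-63) = 273
j: (-7)·15 - (-10)·(-14) = -105 - 140 = -245
k: (-10)·9 - (-15)·15 = -90 - (-225) = 135
p × q = (273, -245, 135)
|p × q| = √(273² + (-245)² + 135²) = √152779 ≈ 390.8695
area = ½ · 390.8695 ≈ 195.435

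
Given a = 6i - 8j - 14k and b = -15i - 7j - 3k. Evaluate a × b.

i: (-8)·(-3) - (-14)·(-7) = 24 - 98 = -74
j: (-14)·(-15) - 6·(-3) = 210 - (-18) = 228
k: 6·(-7) - (-8)·(-15) = -42 - 120 = -162
a × b = (-74, 228, -162)

(-74, 228, -162)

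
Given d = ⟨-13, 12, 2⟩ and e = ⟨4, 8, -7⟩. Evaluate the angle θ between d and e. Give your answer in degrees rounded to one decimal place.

81.5

d · e = (-13)·4 + 12·8 + 2·(-7) = -52 + 96 - 14 = 30
|d|² = 169 + 144 + 4 = 317,  |d| = √317 ≈ 17.804494
|e|² = 16 + 64 + 49 = 129,  |e| = √129 ≈ 11.357817
cos θ = 30 / (17.804494 · 11.357817) ≈ 0.14835
θ = arccos(0.14835) ≈ 81.5°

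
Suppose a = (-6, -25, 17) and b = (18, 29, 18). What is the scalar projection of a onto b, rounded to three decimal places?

-13.657

a · b = (-6)·18 + (-25)·29 + 17·18 = -108 - 725 + 306 = -527
|b| = √(324 + 841 + 324) = √1489 ≈ 38.5876
comp_b a = -527 / √1489 ≈ -13.657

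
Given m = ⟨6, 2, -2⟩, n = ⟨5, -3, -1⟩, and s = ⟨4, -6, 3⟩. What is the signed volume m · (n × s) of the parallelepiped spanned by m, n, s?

n × s:
i: (-3)·3 - (-1)·(-6) = -9 - 6 = -15
j: (-1)·4 - 5·3 = -4 - 15 = -19
k: 5·(-6) - (-3)·4 = -30 - (-12) = -18
n × s = (-15, -19, -18)
m · (n × s) = 6·(-15) + 2·(-19) + (-2)·(-18) = -90 - 38 + 36 = -92

-92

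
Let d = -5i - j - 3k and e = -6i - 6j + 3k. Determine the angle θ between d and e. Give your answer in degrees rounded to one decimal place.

59.5

d · e = (-5)·(-6) + (-1)·(-6) + (-3)·3 = 30 + 6 - 9 = 27
|d|² = 25 + 1 + 9 = 35,  |d| = √35 ≈ 5.916080
|e|² = 36 + 36 + 9 = 81,  |e| = √81 ≈ 9.000000
cos θ = 27 / (5.916080 · 9.000000) ≈ 0.50709
θ = arccos(0.50709) ≈ 59.5°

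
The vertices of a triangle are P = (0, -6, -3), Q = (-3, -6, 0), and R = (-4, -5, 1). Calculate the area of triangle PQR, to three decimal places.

2.121

PQ = (-3, 0, 3),  PR = (-4, 1, 4)
i: 0·4 - 3·1 = 0 - 3 = -3
j: 3·(-4) - (-3)·4 = -12 - (-12) = 0
k: (-3)·1 - 0·(-4) = -3 - 0 = -3
PQ × PR = (-3, 0, -3)
|PQ × PR| = √18 ≈ 4.2426
area = ½ · 4.2426 ≈ 2.121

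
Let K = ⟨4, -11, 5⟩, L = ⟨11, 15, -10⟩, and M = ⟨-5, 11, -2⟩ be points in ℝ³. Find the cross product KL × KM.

KL = (7, 26, -15)
KM = (-9, 22, -7)
i: 26·(-7) - (-15)·22 = -182 - (-330) = 148
j: (-15)·(-9) - 7·(-7) = 135 - (-49) = 184
k: 7·22 - 26·(-9) = 154 - (-234) = 388
KL × KM = (148, 184, 388)

(148, 184, 388)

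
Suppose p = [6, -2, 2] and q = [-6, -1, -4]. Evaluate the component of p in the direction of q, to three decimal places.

-5.769

p · q = 6·(-6) + (-2)·(-1) + 2·(-4) = -36 + 2 - 8 = -42
|q| = √(36 + 1 + 16) = √53 ≈ 7.2801
comp_q p = -42 / √53 ≈ -5.769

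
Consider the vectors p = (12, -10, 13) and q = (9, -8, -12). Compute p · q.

p · q = 12·9 + (-10)·(-8) + 13·(-12) = 108 + 80 - 156 = 32

32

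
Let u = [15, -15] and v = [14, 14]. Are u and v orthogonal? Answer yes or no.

u · v = 15·14 + (-15)·14 = 210 - 210 = 0
Zero, so the vectors are orthogonal.

yes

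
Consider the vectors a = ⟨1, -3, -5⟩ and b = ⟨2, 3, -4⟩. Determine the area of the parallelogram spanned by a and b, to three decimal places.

29.086

i: (-3)·(-4) - (-5)·3 = 12 - (-15) = 27
j: (-5)·2 - 1·(-4) = -10 - (-4) = -6
k: 1·3 - (-3)·2 = 3 - (-6) = 9
a × b = (27, -6, 9)
|a × b| = √(27² + (-6)² + 9²) = √846 ≈ 29.0861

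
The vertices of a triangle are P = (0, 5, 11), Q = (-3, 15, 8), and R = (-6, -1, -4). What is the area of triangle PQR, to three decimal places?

93.591

PQ = (-3, 10, -3),  PR = (-6, -6, -15)
i: 10·(-15) - (-3)·(-6) = -150 - 18 = -168
j: (-3)·(-6) - (-3)·(-15) = 18 - 45 = -27
k: (-3)·(-6) - 10·(-6) = 18 - (-60) = 78
PQ × PR = (-168, -27, 78)
|PQ × PR| = √35037 ≈ 187.1817
area = ½ · 187.1817 ≈ 93.591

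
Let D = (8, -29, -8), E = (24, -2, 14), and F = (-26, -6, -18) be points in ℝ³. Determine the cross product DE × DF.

DE = (16, 27, 22)
DF = (-34, 23, -10)
i: 27·(-10) - 22·23 = -270 - 506 = -776
j: 22·(-34) - 16·(-10) = -748 - (-160) = -588
k: 16·23 - 27·(-34) = 368 - (-918) = 1286
DE × DF = (-776, -588, 1286)

(-776, -588, 1286)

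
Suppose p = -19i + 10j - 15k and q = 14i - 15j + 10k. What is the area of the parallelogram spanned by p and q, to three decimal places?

192.484

i: 10·10 - (-15)·(-15) = 100 - 225 = -125
j: (-15)·14 - (-19)·10 = -210 - (-190) = -20
k: (-19)·(-15) - 10·14 = 285 - 140 = 145
p × q = (-125, -20, 145)
|p × q| = √((-125)² + (-20)² + 145²) = √37050 ≈ 192.4838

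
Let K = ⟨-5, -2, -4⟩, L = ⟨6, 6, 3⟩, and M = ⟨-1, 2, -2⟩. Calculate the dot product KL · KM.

KL = L − K = (11, 8, 7)
KM = M − K = (4, 4, 2)
KL · KM = 11·4 + 8·4 + 7·2 = 44 + 32 + 14 = 90

90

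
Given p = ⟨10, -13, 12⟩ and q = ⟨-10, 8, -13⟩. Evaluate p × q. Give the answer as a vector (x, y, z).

(73, 10, -50)

i: (-13)·(-13) - 12·8 = 169 - 96 = 73
j: 12·(-10) - 10·(-13) = -120 - (-130) = 10
k: 10·8 - (-13)·(-10) = 80 - 130 = -50
p × q = (73, 10, -50)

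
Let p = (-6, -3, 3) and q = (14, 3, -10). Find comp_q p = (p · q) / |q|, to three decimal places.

-7.043

p · q = (-6)·14 + (-3)·3 + 3·(-10) = -84 - 9 - 30 = -123
|q| = √(196 + 9 + 100) = √305 ≈ 17.4642
comp_q p = -123 / √305 ≈ -7.043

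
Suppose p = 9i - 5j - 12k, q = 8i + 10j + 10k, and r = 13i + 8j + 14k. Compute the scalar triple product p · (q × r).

1242

q × r:
i: 10·14 - 10·8 = 140 - 80 = 60
j: 10·13 - 8·14 = 130 - 112 = 18
k: 8·8 - 10·13 = 64 - 130 = -66
q × r = (60, 18, -66)
p · (q × r) = 9·60 + (-5)·18 + (-12)·(-66) = 540 - 90 + 792 = 1242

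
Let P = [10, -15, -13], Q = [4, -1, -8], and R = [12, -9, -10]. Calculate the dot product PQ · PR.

PQ = Q − P = (-6, 14, 5)
PR = R − P = (2, 6, 3)
PQ · PR = (-6)·2 + 14·6 + 5·3 = -12 + 84 + 15 = 87

87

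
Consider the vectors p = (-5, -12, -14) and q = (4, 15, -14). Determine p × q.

(378, -126, -27)

i: (-12)·(-14) - (-14)·15 = 168 - (-210) = 378
j: (-14)·4 - (-5)·(-14) = -56 - 70 = -126
k: (-5)·15 - (-12)·4 = -75 - (-48) = -27
p × q = (378, -126, -27)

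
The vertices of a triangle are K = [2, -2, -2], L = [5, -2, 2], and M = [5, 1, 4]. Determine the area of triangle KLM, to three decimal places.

KL = (3, 0, 4),  KM = (3, 3, 6)
i: 0·6 - 4·3 = 0 - 12 = -12
j: 4·3 - 3·6 = 12 - 18 = -6
k: 3·3 - 0·3 = 9 - 0 = 9
KL × KM = (-12, -6, 9)
|KL × KM| = √261 ≈ 16.1555
area = ½ · 16.1555 ≈ 8.078

8.078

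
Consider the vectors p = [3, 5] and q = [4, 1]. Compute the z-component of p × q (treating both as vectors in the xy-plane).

-17

3·1 - 5·4 = 3 - 20 = -17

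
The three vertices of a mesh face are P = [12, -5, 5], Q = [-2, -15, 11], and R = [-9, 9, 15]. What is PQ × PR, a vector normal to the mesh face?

(-184, 14, -406)

PQ = (-14, -10, 6)
PR = (-21, 14, 10)
i: (-10)·10 - 6·14 = -100 - 84 = -184
j: 6·(-21) - (-14)·10 = -126 - (-140) = 14
k: (-14)·14 - (-10)·(-21) = -196 - 210 = -406
PQ × PR = (-184, 14, -406)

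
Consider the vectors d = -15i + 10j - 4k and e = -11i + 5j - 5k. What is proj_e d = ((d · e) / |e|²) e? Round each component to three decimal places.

d · e = (-15)·(-11) + 10·5 + (-4)·(-5) = 165 + 50 + 20 = 235
|e|² = 121 + 25 + 25 = 171
proj_e d = (235/171) · (-11, 5, -5) ≈ (-15.117, 6.871, -6.871)

(-15.117, 6.871, -6.871)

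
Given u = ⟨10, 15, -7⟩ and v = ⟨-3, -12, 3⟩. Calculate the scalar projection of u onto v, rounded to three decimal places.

u · v = 10·(-3) + 15·(-12) + (-7)·3 = -30 - 180 - 21 = -231
|v| = √(9 + 144 + 9) = √162 ≈ 12.7279
comp_v u = -231 / √162 ≈ -18.149

-18.149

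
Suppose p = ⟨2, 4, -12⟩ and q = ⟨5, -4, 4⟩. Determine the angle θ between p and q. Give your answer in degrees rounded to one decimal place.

124.0

p · q = 2·5 + 4·(-4) + (-12)·4 = 10 - 16 - 48 = -54
|p|² = 4 + 16 + 144 = 164,  |p| = √164 ≈ 12.806248
|q|² = 25 + 16 + 16 = 57,  |q| = √57 ≈ 7.549834
cos θ = -54 / (12.806248 · 7.549834) ≈ -0.55851
θ = arccos(-0.55851) ≈ 124.0°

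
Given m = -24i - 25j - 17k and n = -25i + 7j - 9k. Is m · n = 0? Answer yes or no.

m · n = (-24)·(-25) + (-25)·7 + (-17)·(-9) = 600 - 175 + 153 = 578
Nonzero, so the vectors are not orthogonal.

no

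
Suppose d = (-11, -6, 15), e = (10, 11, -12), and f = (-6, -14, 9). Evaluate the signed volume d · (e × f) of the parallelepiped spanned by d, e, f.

e × f:
i: 11·9 - (-12)·(-14) = 99 - 168 = -69
j: (-12)·(-6) - 10·9 = 72 - 90 = -18
k: 10·(-14) - 11·(-6) = -140 - (-66) = -74
e × f = (-69, -18, -74)
d · (e × f) = (-11)·(-69) + (-6)·(-18) + 15·(-74) = 759 + 108 - 1110 = -243

-243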